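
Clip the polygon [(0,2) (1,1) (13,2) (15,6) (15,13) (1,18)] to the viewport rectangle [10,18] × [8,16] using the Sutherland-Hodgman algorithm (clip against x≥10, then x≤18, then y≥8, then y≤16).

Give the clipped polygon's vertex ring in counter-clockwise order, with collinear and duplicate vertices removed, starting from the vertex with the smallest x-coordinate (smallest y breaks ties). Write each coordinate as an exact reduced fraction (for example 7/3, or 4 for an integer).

1. After x ≥ 10: [(10,7/4) (13,2) (15,6) (15,13) (10,207/14)]
2. After x ≤ 18: [(10,7/4) (13,2) (15,6) (15,13) (10,207/14)]
3. After y ≥ 8: [(10,8) (15,8) (15,13) (10,207/14)]
4. After y ≤ 16: [(10,8) (15,8) (15,13) (10,207/14)]
5. Canonical ring: [(10,8) (15,8) (15,13) (10,207/14)]

Clipped polygon: [(10,8) (15,8) (15,13) (10,207/14)]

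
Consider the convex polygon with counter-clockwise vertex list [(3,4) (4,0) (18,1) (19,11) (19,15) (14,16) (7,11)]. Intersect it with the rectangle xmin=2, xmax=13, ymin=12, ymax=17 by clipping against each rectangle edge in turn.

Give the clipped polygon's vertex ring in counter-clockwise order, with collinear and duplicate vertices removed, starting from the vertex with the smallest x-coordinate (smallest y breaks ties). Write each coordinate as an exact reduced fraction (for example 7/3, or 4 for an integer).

Clipped polygon: [(42/5,12) (13,12) (13,107/7)]

1. After x ≥ 2: [(3,4) (4,0) (18,1) (19,11) (19,15) (14,16) (7,11)]
2. After x ≤ 13: [(3,4) (4,0) (13,9/14) (13,107/7) (7,11)]
3. After y ≥ 12: [(13,12) (13,107/7) (42/5,12)]
4. After y ≤ 17: [(13,12) (13,107/7) (42/5,12)]
5. Canonical ring: [(42/5,12) (13,12) (13,107/7)]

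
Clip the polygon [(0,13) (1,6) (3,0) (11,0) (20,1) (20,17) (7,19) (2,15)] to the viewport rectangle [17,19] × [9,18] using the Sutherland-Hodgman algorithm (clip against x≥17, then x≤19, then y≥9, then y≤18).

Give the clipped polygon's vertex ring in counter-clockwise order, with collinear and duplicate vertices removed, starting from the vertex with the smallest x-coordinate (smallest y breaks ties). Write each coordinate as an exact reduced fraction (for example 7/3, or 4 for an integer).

1. After x ≥ 17: [(17,2/3) (20,1) (20,17) (17,227/13)]
2. After x ≤ 19: [(17,2/3) (19,8/9) (19,223/13) (17,227/13)]
3. After y ≥ 9: [(17,9) (19,9) (19,223/13) (17,227/13)]
4. After y ≤ 18: [(17,9) (19,9) (19,223/13) (17,227/13)]
5. Canonical ring: [(17,9) (19,9) (19,223/13) (17,227/13)]

Clipped polygon: [(17,9) (19,9) (19,223/13) (17,227/13)]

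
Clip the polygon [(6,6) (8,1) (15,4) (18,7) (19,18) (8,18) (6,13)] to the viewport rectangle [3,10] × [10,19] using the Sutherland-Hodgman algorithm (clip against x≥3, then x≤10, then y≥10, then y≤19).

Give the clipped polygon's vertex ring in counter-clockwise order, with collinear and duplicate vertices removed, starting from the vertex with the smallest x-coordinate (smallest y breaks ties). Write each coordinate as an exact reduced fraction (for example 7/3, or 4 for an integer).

Clipped polygon: [(6,10) (10,10) (10,18) (8,18) (6,13)]

1. After x ≥ 3: [(6,6) (8,1) (15,4) (18,7) (19,18) (8,18) (6,13)]
2. After x ≤ 10: [(6,6) (8,1) (10,13/7) (10,18) (8,18) (6,13)]
3. After y ≥ 10: [(6,10) (10,10) (10,18) (8,18) (6,13)]
4. After y ≤ 19: [(6,10) (10,10) (10,18) (8,18) (6,13)]
5. Canonical ring: [(6,10) (10,10) (10,18) (8,18) (6,13)]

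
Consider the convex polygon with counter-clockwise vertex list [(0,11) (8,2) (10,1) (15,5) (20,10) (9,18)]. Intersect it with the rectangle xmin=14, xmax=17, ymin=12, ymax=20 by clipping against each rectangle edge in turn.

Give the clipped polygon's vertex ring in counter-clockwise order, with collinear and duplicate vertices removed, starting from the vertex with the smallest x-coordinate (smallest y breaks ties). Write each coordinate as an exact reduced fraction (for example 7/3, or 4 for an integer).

Clipped polygon: [(14,12) (17,12) (17,134/11) (14,158/11)]

1. After x ≥ 14: [(14,21/5) (15,5) (20,10) (14,158/11)]
2. After x ≤ 17: [(14,21/5) (15,5) (17,7) (17,134/11) (14,158/11)]
3. After y ≥ 12: [(14,12) (17,12) (17,134/11) (14,158/11)]
4. After y ≤ 20: [(14,12) (17,12) (17,134/11) (14,158/11)]
5. Canonical ring: [(14,12) (17,12) (17,134/11) (14,158/11)]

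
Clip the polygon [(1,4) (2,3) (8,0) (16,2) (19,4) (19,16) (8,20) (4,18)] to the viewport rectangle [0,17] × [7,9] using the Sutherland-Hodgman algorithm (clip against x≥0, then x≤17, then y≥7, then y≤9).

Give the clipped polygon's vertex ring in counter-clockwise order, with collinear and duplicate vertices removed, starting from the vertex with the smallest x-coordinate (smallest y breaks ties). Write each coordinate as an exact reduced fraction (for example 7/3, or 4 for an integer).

Clipped polygon: [(23/14,7) (17,7) (17,9) (29/14,9)]

1. After x ≥ 0: [(1,4) (2,3) (8,0) (16,2) (19,4) (19,16) (8,20) (4,18)]
2. After x ≤ 17: [(1,4) (2,3) (8,0) (16,2) (17,8/3) (17,184/11) (8,20) (4,18)]
3. After y ≥ 7: [(23/14,7) (17,7) (17,184/11) (8,20) (4,18)]
4. After y ≤ 9: [(29/14,9) (23/14,7) (17,7) (17,9)]
5. Canonical ring: [(23/14,7) (17,7) (17,9) (29/14,9)]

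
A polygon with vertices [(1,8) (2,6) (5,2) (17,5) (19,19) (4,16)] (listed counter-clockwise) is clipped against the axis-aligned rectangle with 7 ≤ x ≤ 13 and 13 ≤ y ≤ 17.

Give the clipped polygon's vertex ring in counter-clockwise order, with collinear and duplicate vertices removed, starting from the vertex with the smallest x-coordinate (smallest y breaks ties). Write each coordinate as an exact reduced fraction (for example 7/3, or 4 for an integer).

1. After x ≥ 7: [(7,5/2) (17,5) (19,19) (7,83/5)]
2. After x ≤ 13: [(7,5/2) (13,4) (13,89/5) (7,83/5)]
3. After y ≥ 13: [(7,13) (13,13) (13,89/5) (7,83/5)]
4. After y ≤ 17: [(7,13) (13,13) (13,17) (9,17) (7,83/5)]
5. Canonical ring: [(7,13) (13,13) (13,17) (9,17) (7,83/5)]

Clipped polygon: [(7,13) (13,13) (13,17) (9,17) (7,83/5)]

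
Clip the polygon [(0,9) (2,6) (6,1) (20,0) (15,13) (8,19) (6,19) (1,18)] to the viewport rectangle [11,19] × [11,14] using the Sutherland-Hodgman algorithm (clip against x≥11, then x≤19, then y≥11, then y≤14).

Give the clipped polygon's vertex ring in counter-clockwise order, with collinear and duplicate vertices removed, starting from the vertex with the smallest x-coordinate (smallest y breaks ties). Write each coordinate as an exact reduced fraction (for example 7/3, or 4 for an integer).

Clipped polygon: [(11,11) (205/13,11) (15,13) (83/6,14) (11,14)]

1. After x ≥ 11: [(11,9/14) (20,0) (15,13) (11,115/7)]
2. After x ≤ 19: [(11,9/14) (19,1/14) (19,13/5) (15,13) (11,115/7)]
3. After y ≥ 11: [(11,11) (205/13,11) (15,13) (11,115/7)]
4. After y ≤ 14: [(11,14) (11,11) (205/13,11) (15,13) (83/6,14)]
5. Canonical ring: [(11,11) (205/13,11) (15,13) (83/6,14) (11,14)]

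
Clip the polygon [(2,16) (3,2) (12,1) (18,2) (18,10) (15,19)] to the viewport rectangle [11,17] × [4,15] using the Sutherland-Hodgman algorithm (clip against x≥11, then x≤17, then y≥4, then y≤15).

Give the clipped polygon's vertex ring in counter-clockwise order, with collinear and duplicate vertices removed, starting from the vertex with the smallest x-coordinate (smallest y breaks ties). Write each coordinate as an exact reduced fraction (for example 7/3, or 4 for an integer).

Clipped polygon: [(11,4) (17,4) (17,13) (49/3,15) (11,15)]

1. After x ≥ 11: [(11,235/13) (11,10/9) (12,1) (18,2) (18,10) (15,19)]
2. After x ≤ 17: [(11,235/13) (11,10/9) (12,1) (17,11/6) (17,13) (15,19)]
3. After y ≥ 4: [(11,235/13) (11,4) (17,4) (17,13) (15,19)]
4. After y ≤ 15: [(11,15) (11,4) (17,4) (17,13) (49/3,15)]
5. Canonical ring: [(11,4) (17,4) (17,13) (49/3,15) (11,15)]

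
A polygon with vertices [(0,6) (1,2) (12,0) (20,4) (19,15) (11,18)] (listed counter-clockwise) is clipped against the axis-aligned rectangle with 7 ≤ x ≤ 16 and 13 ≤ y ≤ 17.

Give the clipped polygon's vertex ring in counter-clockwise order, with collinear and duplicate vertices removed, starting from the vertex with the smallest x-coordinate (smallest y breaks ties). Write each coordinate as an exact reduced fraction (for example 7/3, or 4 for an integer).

Clipped polygon: [(7,13) (16,13) (16,129/8) (41/3,17) (121/12,17) (7,150/11)]

1. After x ≥ 7: [(7,150/11) (7,10/11) (12,0) (20,4) (19,15) (11,18)]
2. After x ≤ 16: [(7,150/11) (7,10/11) (12,0) (16,2) (16,129/8) (11,18)]
3. After y ≥ 13: [(7,150/11) (7,13) (16,13) (16,129/8) (11,18)]
4. After y ≤ 17: [(121/12,17) (7,150/11) (7,13) (16,13) (16,129/8) (41/3,17)]
5. Canonical ring: [(7,13) (16,13) (16,129/8) (41/3,17) (121/12,17) (7,150/11)]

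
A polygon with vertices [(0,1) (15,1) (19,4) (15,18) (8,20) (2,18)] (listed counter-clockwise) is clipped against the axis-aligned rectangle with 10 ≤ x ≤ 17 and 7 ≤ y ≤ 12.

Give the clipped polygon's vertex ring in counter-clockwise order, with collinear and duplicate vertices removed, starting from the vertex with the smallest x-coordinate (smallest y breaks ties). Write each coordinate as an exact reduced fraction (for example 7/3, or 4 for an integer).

1. After x ≥ 10: [(10,1) (15,1) (19,4) (15,18) (10,136/7)]
2. After x ≤ 17: [(10,1) (15,1) (17,5/2) (17,11) (15,18) (10,136/7)]
3. After y ≥ 7: [(10,7) (17,7) (17,11) (15,18) (10,136/7)]
4. After y ≤ 12: [(10,12) (10,7) (17,7) (17,11) (117/7,12)]
5. Canonical ring: [(10,7) (17,7) (17,11) (117/7,12) (10,12)]

Clipped polygon: [(10,7) (17,7) (17,11) (117/7,12) (10,12)]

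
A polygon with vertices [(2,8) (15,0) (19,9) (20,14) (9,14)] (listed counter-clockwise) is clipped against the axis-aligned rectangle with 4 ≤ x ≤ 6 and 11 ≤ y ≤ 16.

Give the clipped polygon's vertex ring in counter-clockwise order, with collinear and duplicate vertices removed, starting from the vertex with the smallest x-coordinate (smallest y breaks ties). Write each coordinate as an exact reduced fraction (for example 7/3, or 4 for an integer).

Clipped polygon: [(11/2,11) (6,11) (6,80/7)]

1. After x ≥ 4: [(4,68/7) (4,88/13) (15,0) (19,9) (20,14) (9,14)]
2. After x ≤ 6: [(6,80/7) (4,68/7) (4,88/13) (6,72/13)]
3. After y ≥ 11: [(6,11) (6,80/7) (11/2,11)]
4. After y ≤ 16: [(6,11) (6,80/7) (11/2,11)]
5. Canonical ring: [(11/2,11) (6,11) (6,80/7)]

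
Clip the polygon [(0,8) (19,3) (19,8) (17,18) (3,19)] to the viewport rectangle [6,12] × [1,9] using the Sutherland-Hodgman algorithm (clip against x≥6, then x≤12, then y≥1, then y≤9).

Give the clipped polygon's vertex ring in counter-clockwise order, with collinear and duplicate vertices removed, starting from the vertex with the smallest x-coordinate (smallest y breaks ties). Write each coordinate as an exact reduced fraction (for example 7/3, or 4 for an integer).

1. After x ≥ 6: [(6,122/19) (19,3) (19,8) (17,18) (6,263/14)]
2. After x ≤ 12: [(6,122/19) (12,92/19) (12,257/14) (6,263/14)]
3. After y ≥ 1: [(6,122/19) (12,92/19) (12,257/14) (6,263/14)]
4. After y ≤ 9: [(6,9) (6,122/19) (12,92/19) (12,9)]
5. Canonical ring: [(6,122/19) (12,92/19) (12,9) (6,9)]

Clipped polygon: [(6,122/19) (12,92/19) (12,9) (6,9)]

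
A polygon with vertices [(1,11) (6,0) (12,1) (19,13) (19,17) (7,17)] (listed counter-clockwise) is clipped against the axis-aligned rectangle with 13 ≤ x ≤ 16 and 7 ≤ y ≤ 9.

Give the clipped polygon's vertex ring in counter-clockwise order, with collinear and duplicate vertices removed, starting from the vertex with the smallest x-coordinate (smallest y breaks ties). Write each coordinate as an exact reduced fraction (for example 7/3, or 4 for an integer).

1. After x ≥ 13: [(13,19/7) (19,13) (19,17) (13,17)]
2. After x ≤ 16: [(13,19/7) (16,55/7) (16,17) (13,17)]
3. After y ≥ 7: [(13,7) (31/2,7) (16,55/7) (16,17) (13,17)]
4. After y ≤ 9: [(13,9) (13,7) (31/2,7) (16,55/7) (16,9)]
5. Canonical ring: [(13,7) (31/2,7) (16,55/7) (16,9) (13,9)]

Clipped polygon: [(13,7) (31/2,7) (16,55/7) (16,9) (13,9)]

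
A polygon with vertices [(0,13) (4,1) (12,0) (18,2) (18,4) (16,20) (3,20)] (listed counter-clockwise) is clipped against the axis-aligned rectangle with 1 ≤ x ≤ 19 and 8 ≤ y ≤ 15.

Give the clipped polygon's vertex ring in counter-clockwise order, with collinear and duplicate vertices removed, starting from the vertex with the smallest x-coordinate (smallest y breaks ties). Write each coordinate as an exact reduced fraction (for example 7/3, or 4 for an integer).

1. After x ≥ 1: [(1,46/3) (1,10) (4,1) (12,0) (18,2) (18,4) (16,20) (3,20)]
2. After x ≤ 19: [(1,46/3) (1,10) (4,1) (12,0) (18,2) (18,4) (16,20) (3,20)]
3. After y ≥ 8: [(1,46/3) (1,10) (5/3,8) (35/2,8) (16,20) (3,20)]
4. After y ≤ 15: [(1,15) (1,10) (5/3,8) (35/2,8) (133/8,15)]
5. Canonical ring: [(1,10) (5/3,8) (35/2,8) (133/8,15) (1,15)]

Clipped polygon: [(1,10) (5/3,8) (35/2,8) (133/8,15) (1,15)]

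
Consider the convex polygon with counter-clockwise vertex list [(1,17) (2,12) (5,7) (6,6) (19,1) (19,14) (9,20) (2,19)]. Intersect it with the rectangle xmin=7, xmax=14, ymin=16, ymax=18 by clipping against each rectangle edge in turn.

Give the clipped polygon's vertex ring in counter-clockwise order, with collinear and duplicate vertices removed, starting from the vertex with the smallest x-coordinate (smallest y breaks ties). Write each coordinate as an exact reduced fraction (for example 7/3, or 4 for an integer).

Clipped polygon: [(7,16) (14,16) (14,17) (37/3,18) (7,18)]

1. After x ≥ 7: [(7,73/13) (19,1) (19,14) (9,20) (7,138/7)]
2. After x ≤ 14: [(7,73/13) (14,38/13) (14,17) (9,20) (7,138/7)]
3. After y ≥ 16: [(7,16) (14,16) (14,17) (9,20) (7,138/7)]
4. After y ≤ 18: [(7,18) (7,16) (14,16) (14,17) (37/3,18)]
5. Canonical ring: [(7,16) (14,16) (14,17) (37/3,18) (7,18)]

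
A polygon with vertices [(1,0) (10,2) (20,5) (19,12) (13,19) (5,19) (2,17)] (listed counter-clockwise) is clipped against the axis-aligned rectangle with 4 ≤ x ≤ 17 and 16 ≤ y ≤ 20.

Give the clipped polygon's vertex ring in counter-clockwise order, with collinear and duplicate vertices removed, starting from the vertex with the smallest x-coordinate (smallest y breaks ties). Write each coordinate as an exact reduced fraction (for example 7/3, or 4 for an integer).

Clipped polygon: [(4,16) (109/7,16) (13,19) (5,19) (4,55/3)]

1. After x ≥ 4: [(4,2/3) (10,2) (20,5) (19,12) (13,19) (5,19) (4,55/3)]
2. After x ≤ 17: [(4,2/3) (10,2) (17,41/10) (17,43/3) (13,19) (5,19) (4,55/3)]
3. After y ≥ 16: [(4,16) (109/7,16) (13,19) (5,19) (4,55/3)]
4. After y ≤ 20: [(4,16) (109/7,16) (13,19) (5,19) (4,55/3)]
5. Canonical ring: [(4,16) (109/7,16) (13,19) (5,19) (4,55/3)]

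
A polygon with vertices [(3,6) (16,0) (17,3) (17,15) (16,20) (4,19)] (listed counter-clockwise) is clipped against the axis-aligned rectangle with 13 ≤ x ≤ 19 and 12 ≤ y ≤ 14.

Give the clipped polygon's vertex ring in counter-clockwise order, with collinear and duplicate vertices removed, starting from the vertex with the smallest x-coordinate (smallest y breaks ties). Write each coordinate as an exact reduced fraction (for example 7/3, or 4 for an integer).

1. After x ≥ 13: [(13,18/13) (16,0) (17,3) (17,15) (16,20) (13,79/4)]
2. After x ≤ 19: [(13,18/13) (16,0) (17,3) (17,15) (16,20) (13,79/4)]
3. After y ≥ 12: [(13,12) (17,12) (17,15) (16,20) (13,79/4)]
4. After y ≤ 14: [(13,14) (13,12) (17,12) (17,14)]
5. Canonical ring: [(13,12) (17,12) (17,14) (13,14)]

Clipped polygon: [(13,12) (17,12) (17,14) (13,14)]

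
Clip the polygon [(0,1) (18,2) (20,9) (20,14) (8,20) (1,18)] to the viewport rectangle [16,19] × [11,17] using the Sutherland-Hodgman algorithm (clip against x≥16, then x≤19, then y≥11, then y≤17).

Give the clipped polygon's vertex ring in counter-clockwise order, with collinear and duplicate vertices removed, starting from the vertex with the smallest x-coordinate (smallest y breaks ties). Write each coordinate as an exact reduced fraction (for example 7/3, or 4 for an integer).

Clipped polygon: [(16,11) (19,11) (19,29/2) (16,16)]

1. After x ≥ 16: [(16,17/9) (18,2) (20,9) (20,14) (16,16)]
2. After x ≤ 19: [(16,17/9) (18,2) (19,11/2) (19,29/2) (16,16)]
3. After y ≥ 11: [(16,11) (19,11) (19,29/2) (16,16)]
4. After y ≤ 17: [(16,11) (19,11) (19,29/2) (16,16)]
5. Canonical ring: [(16,11) (19,11) (19,29/2) (16,16)]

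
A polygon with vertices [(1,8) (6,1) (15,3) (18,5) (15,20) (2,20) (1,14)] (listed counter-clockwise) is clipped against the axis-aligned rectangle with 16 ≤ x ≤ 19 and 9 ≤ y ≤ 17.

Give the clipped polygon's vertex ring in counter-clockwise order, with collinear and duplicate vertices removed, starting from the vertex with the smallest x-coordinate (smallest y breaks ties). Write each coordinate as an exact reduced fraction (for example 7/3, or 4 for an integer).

Clipped polygon: [(16,9) (86/5,9) (16,15)]

1. After x ≥ 16: [(16,11/3) (18,5) (16,15)]
2. After x ≤ 19: [(16,11/3) (18,5) (16,15)]
3. After y ≥ 9: [(16,9) (86/5,9) (16,15)]
4. After y ≤ 17: [(16,9) (86/5,9) (16,15)]
5. Canonical ring: [(16,9) (86/5,9) (16,15)]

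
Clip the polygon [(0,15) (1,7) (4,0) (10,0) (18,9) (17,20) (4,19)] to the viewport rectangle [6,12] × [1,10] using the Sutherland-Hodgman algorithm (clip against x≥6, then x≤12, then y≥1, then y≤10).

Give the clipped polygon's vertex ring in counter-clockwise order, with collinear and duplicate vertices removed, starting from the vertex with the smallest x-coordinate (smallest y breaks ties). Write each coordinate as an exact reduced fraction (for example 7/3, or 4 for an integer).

Clipped polygon: [(6,1) (98/9,1) (12,9/4) (12,10) (6,10)]

1. After x ≥ 6: [(6,0) (10,0) (18,9) (17,20) (6,249/13)]
2. After x ≤ 12: [(6,0) (10,0) (12,9/4) (12,255/13) (6,249/13)]
3. After y ≥ 1: [(6,1) (98/9,1) (12,9/4) (12,255/13) (6,249/13)]
4. After y ≤ 10: [(6,10) (6,1) (98/9,1) (12,9/4) (12,10)]
5. Canonical ring: [(6,1) (98/9,1) (12,9/4) (12,10) (6,10)]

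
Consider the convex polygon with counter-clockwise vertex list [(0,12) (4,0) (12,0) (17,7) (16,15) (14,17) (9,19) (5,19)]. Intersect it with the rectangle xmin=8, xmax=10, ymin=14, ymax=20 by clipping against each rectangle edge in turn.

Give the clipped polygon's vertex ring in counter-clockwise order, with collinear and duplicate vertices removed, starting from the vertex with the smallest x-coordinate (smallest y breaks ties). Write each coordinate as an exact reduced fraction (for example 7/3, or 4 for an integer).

1. After x ≥ 8: [(8,0) (12,0) (17,7) (16,15) (14,17) (9,19) (8,19)]
2. After x ≤ 10: [(8,0) (10,0) (10,93/5) (9,19) (8,19)]
3. After y ≥ 14: [(8,14) (10,14) (10,93/5) (9,19) (8,19)]
4. After y ≤ 20: [(8,14) (10,14) (10,93/5) (9,19) (8,19)]
5. Canonical ring: [(8,14) (10,14) (10,93/5) (9,19) (8,19)]

Clipped polygon: [(8,14) (10,14) (10,93/5) (9,19) (8,19)]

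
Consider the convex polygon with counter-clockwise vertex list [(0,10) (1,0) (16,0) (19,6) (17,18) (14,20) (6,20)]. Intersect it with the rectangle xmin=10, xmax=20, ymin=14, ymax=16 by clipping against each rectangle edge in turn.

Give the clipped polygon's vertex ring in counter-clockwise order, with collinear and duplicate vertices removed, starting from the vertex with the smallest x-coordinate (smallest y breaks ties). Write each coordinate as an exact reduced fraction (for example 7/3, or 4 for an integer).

Clipped polygon: [(10,14) (53/3,14) (52/3,16) (10,16)]

1. After x ≥ 10: [(10,0) (16,0) (19,6) (17,18) (14,20) (10,20)]
2. After x ≤ 20: [(10,0) (16,0) (19,6) (17,18) (14,20) (10,20)]
3. After y ≥ 14: [(10,14) (53/3,14) (17,18) (14,20) (10,20)]
4. After y ≤ 16: [(10,16) (10,14) (53/3,14) (52/3,16)]
5. Canonical ring: [(10,14) (53/3,14) (52/3,16) (10,16)]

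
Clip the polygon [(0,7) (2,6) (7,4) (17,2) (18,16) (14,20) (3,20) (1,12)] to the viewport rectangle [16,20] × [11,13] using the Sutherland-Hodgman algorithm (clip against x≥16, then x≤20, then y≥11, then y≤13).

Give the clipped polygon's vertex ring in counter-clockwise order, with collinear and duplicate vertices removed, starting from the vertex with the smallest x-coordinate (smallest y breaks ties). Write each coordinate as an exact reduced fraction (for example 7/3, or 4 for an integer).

Clipped polygon: [(16,11) (247/14,11) (249/14,13) (16,13)]

1. After x ≥ 16: [(16,11/5) (17,2) (18,16) (16,18)]
2. After x ≤ 20: [(16,11/5) (17,2) (18,16) (16,18)]
3. After y ≥ 11: [(16,11) (247/14,11) (18,16) (16,18)]
4. After y ≤ 13: [(16,13) (16,11) (247/14,11) (249/14,13)]
5. Canonical ring: [(16,11) (247/14,11) (249/14,13) (16,13)]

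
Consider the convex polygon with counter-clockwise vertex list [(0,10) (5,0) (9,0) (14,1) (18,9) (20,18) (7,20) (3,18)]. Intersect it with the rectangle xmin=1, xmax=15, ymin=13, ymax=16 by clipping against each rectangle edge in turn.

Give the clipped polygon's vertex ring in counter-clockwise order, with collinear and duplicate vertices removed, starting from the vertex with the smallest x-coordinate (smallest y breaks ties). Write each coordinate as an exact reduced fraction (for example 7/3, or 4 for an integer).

Clipped polygon: [(9/8,13) (15,13) (15,16) (9/4,16)]

1. After x ≥ 1: [(1,38/3) (1,8) (5,0) (9,0) (14,1) (18,9) (20,18) (7,20) (3,18)]
2. After x ≤ 15: [(1,38/3) (1,8) (5,0) (9,0) (14,1) (15,3) (15,244/13) (7,20) (3,18)]
3. After y ≥ 13: [(9/8,13) (15,13) (15,244/13) (7,20) (3,18)]
4. After y ≤ 16: [(9/4,16) (9/8,13) (15,13) (15,16)]
5. Canonical ring: [(9/8,13) (15,13) (15,16) (9/4,16)]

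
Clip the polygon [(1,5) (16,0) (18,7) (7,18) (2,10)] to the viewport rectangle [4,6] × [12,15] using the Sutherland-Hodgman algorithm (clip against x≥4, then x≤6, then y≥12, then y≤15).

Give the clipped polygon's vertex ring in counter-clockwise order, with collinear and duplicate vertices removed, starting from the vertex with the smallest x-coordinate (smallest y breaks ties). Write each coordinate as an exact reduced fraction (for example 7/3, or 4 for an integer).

1. After x ≥ 4: [(4,4) (16,0) (18,7) (7,18) (4,66/5)]
2. After x ≤ 6: [(4,4) (6,10/3) (6,82/5) (4,66/5)]
3. After y ≥ 12: [(4,12) (6,12) (6,82/5) (4,66/5)]
4. After y ≤ 15: [(4,12) (6,12) (6,15) (41/8,15) (4,66/5)]
5. Canonical ring: [(4,12) (6,12) (6,15) (41/8,15) (4,66/5)]

Clipped polygon: [(4,12) (6,12) (6,15) (41/8,15) (4,66/5)]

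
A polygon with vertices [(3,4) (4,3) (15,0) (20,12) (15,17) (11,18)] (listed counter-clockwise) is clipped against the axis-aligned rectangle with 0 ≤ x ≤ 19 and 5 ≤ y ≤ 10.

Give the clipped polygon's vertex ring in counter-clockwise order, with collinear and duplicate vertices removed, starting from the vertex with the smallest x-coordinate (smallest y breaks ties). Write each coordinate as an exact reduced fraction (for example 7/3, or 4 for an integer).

1. After x ≥ 0: [(3,4) (4,3) (15,0) (20,12) (15,17) (11,18)]
2. After x ≤ 19: [(3,4) (4,3) (15,0) (19,48/5) (19,13) (15,17) (11,18)]
3. After y ≥ 5: [(25/7,5) (205/12,5) (19,48/5) (19,13) (15,17) (11,18)]
4. After y ≤ 10: [(45/7,10) (25/7,5) (205/12,5) (19,48/5) (19,10)]
5. Canonical ring: [(25/7,5) (205/12,5) (19,48/5) (19,10) (45/7,10)]

Clipped polygon: [(25/7,5) (205/12,5) (19,48/5) (19,10) (45/7,10)]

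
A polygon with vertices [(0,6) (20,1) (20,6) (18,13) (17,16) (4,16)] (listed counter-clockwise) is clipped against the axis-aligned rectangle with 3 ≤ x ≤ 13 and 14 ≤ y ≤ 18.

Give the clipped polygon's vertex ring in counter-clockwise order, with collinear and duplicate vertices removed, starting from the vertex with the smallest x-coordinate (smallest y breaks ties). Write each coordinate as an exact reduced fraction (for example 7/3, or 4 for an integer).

1. After x ≥ 3: [(3,27/2) (3,21/4) (20,1) (20,6) (18,13) (17,16) (4,16)]
2. After x ≤ 13: [(3,27/2) (3,21/4) (13,11/4) (13,16) (4,16)]
3. After y ≥ 14: [(16/5,14) (13,14) (13,16) (4,16)]
4. After y ≤ 18: [(16/5,14) (13,14) (13,16) (4,16)]
5. Canonical ring: [(16/5,14) (13,14) (13,16) (4,16)]

Clipped polygon: [(16/5,14) (13,14) (13,16) (4,16)]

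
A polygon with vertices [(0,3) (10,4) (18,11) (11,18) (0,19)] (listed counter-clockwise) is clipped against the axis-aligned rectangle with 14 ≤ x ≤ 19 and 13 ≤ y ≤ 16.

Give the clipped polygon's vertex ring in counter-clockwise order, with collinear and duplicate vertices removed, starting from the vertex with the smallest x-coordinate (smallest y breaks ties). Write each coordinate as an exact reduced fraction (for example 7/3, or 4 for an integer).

Clipped polygon: [(14,13) (16,13) (14,15)]

1. After x ≥ 14: [(14,15/2) (18,11) (14,15)]
2. After x ≤ 19: [(14,15/2) (18,11) (14,15)]
3. After y ≥ 13: [(14,13) (16,13) (14,15)]
4. After y ≤ 16: [(14,13) (16,13) (14,15)]
5. Canonical ring: [(14,13) (16,13) (14,15)]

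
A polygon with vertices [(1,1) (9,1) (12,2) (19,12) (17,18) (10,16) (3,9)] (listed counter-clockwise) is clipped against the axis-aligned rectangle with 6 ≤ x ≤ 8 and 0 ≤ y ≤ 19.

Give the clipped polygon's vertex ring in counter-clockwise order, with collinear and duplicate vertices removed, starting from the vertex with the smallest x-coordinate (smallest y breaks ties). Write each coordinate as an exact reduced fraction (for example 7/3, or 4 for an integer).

1. After x ≥ 6: [(6,1) (9,1) (12,2) (19,12) (17,18) (10,16) (6,12)]
2. After x ≤ 8: [(6,1) (8,1) (8,14) (6,12)]
3. After y ≥ 0: [(6,1) (8,1) (8,14) (6,12)]
4. After y ≤ 19: [(6,1) (8,1) (8,14) (6,12)]
5. Canonical ring: [(6,1) (8,1) (8,14) (6,12)]

Clipped polygon: [(6,1) (8,1) (8,14) (6,12)]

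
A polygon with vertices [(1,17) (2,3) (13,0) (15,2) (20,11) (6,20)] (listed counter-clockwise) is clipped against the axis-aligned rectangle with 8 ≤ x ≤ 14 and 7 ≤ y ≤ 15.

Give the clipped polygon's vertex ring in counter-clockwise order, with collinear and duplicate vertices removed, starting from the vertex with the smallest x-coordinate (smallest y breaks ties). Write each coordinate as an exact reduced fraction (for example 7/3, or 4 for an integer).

1. After x ≥ 8: [(8,15/11) (13,0) (15,2) (20,11) (8,131/7)]
2. After x ≤ 14: [(8,15/11) (13,0) (14,1) (14,104/7) (8,131/7)]
3. After y ≥ 7: [(8,7) (14,7) (14,104/7) (8,131/7)]
4. After y ≤ 15: [(8,15) (8,7) (14,7) (14,104/7) (124/9,15)]
5. Canonical ring: [(8,7) (14,7) (14,104/7) (124/9,15) (8,15)]

Clipped polygon: [(8,7) (14,7) (14,104/7) (124/9,15) (8,15)]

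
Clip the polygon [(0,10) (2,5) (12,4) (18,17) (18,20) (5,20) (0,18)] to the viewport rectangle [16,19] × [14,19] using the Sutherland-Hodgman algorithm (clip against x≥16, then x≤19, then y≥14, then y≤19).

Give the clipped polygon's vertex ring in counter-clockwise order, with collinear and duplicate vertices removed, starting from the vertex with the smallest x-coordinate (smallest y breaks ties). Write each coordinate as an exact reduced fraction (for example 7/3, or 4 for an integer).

1. After x ≥ 16: [(16,38/3) (18,17) (18,20) (16,20)]
2. After x ≤ 19: [(16,38/3) (18,17) (18,20) (16,20)]
3. After y ≥ 14: [(16,14) (216/13,14) (18,17) (18,20) (16,20)]
4. After y ≤ 19: [(16,19) (16,14) (216/13,14) (18,17) (18,19)]
5. Canonical ring: [(16,14) (216/13,14) (18,17) (18,19) (16,19)]

Clipped polygon: [(16,14) (216/13,14) (18,17) (18,19) (16,19)]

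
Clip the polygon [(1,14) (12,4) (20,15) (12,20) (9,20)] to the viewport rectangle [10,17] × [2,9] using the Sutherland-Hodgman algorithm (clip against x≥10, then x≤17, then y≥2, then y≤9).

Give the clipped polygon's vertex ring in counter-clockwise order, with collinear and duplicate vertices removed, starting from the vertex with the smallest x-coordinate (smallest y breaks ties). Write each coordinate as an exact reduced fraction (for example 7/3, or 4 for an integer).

1. After x ≥ 10: [(10,64/11) (12,4) (20,15) (12,20) (10,20)]
2. After x ≤ 17: [(10,64/11) (12,4) (17,87/8) (17,135/8) (12,20) (10,20)]
3. After y ≥ 2: [(10,64/11) (12,4) (17,87/8) (17,135/8) (12,20) (10,20)]
4. After y ≤ 9: [(10,9) (10,64/11) (12,4) (172/11,9)]
5. Canonical ring: [(10,64/11) (12,4) (172/11,9) (10,9)]

Clipped polygon: [(10,64/11) (12,4) (172/11,9) (10,9)]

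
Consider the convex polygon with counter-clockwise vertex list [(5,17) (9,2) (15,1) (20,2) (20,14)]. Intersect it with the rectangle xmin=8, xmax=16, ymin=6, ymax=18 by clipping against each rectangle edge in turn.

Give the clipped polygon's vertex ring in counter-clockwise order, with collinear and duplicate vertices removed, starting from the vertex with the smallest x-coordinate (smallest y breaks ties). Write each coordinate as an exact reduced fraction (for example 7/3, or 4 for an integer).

1. After x ≥ 8: [(8,82/5) (8,23/4) (9,2) (15,1) (20,2) (20,14)]
2. After x ≤ 16: [(16,74/5) (8,82/5) (8,23/4) (9,2) (15,1) (16,6/5)]
3. After y ≥ 6: [(16,6) (16,74/5) (8,82/5) (8,6)]
4. After y ≤ 18: [(16,6) (16,74/5) (8,82/5) (8,6)]
5. Canonical ring: [(8,6) (16,6) (16,74/5) (8,82/5)]

Clipped polygon: [(8,6) (16,6) (16,74/5) (8,82/5)]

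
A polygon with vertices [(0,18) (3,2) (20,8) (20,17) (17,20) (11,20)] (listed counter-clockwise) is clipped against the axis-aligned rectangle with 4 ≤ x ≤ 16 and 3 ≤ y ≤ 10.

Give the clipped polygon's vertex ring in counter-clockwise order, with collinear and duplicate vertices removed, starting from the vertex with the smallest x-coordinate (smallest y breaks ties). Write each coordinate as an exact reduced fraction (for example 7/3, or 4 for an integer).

1. After x ≥ 4: [(4,206/11) (4,40/17) (20,8) (20,17) (17,20) (11,20)]
2. After x ≤ 16: [(4,206/11) (4,40/17) (16,112/17) (16,20) (11,20)]
3. After y ≥ 3: [(4,206/11) (4,3) (35/6,3) (16,112/17) (16,20) (11,20)]
4. After y ≤ 10: [(4,10) (4,3) (35/6,3) (16,112/17) (16,10)]
5. Canonical ring: [(4,3) (35/6,3) (16,112/17) (16,10) (4,10)]

Clipped polygon: [(4,3) (35/6,3) (16,112/17) (16,10) (4,10)]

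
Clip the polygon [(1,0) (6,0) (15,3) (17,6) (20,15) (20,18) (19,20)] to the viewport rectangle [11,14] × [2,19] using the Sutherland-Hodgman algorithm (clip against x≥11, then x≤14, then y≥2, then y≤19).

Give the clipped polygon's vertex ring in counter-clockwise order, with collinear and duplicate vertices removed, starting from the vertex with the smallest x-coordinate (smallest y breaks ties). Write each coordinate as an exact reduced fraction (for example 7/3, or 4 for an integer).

Clipped polygon: [(11,2) (12,2) (14,8/3) (14,130/9) (11,100/9)]

1. After x ≥ 11: [(11,100/9) (11,5/3) (15,3) (17,6) (20,15) (20,18) (19,20)]
2. After x ≤ 14: [(14,130/9) (11,100/9) (11,5/3) (14,8/3)]
3. After y ≥ 2: [(14,130/9) (11,100/9) (11,2) (12,2) (14,8/3)]
4. After y ≤ 19: [(14,130/9) (11,100/9) (11,2) (12,2) (14,8/3)]
5. Canonical ring: [(11,2) (12,2) (14,8/3) (14,130/9) (11,100/9)]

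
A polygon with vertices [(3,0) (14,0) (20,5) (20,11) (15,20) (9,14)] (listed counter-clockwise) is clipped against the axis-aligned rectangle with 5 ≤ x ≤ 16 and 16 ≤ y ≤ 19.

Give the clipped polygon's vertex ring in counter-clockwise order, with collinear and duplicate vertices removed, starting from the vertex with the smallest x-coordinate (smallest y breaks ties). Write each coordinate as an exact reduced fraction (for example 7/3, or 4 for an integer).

Clipped polygon: [(11,16) (16,16) (16,91/5) (140/9,19) (14,19)]

1. After x ≥ 5: [(5,14/3) (5,0) (14,0) (20,5) (20,11) (15,20) (9,14)]
2. After x ≤ 16: [(5,14/3) (5,0) (14,0) (16,5/3) (16,91/5) (15,20) (9,14)]
3. After y ≥ 16: [(16,16) (16,91/5) (15,20) (11,16)]
4. After y ≤ 19: [(16,16) (16,91/5) (140/9,19) (14,19) (11,16)]
5. Canonical ring: [(11,16) (16,16) (16,91/5) (140/9,19) (14,19)]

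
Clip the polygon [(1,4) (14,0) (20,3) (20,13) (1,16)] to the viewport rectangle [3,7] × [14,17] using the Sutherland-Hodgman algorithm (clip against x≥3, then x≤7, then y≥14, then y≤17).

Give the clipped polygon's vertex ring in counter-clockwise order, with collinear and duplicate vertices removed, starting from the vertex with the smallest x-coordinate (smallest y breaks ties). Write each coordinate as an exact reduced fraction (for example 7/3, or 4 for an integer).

1. After x ≥ 3: [(3,44/13) (14,0) (20,3) (20,13) (3,298/19)]
2. After x ≤ 7: [(3,44/13) (7,28/13) (7,286/19) (3,298/19)]
3. After y ≥ 14: [(3,14) (7,14) (7,286/19) (3,298/19)]
4. After y ≤ 17: [(3,14) (7,14) (7,286/19) (3,298/19)]
5. Canonical ring: [(3,14) (7,14) (7,286/19) (3,298/19)]

Clipped polygon: [(3,14) (7,14) (7,286/19) (3,298/19)]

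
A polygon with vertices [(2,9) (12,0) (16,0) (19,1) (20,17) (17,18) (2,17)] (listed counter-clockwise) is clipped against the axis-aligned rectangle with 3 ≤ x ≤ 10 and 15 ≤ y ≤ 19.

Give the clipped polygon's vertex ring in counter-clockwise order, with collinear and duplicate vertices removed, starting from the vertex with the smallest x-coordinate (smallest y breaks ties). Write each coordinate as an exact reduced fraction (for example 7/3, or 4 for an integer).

Clipped polygon: [(3,15) (10,15) (10,263/15) (3,256/15)]

1. After x ≥ 3: [(3,81/10) (12,0) (16,0) (19,1) (20,17) (17,18) (3,256/15)]
2. After x ≤ 10: [(3,81/10) (10,9/5) (10,263/15) (3,256/15)]
3. After y ≥ 15: [(3,15) (10,15) (10,263/15) (3,256/15)]
4. After y ≤ 19: [(3,15) (10,15) (10,263/15) (3,256/15)]
5. Canonical ring: [(3,15) (10,15) (10,263/15) (3,256/15)]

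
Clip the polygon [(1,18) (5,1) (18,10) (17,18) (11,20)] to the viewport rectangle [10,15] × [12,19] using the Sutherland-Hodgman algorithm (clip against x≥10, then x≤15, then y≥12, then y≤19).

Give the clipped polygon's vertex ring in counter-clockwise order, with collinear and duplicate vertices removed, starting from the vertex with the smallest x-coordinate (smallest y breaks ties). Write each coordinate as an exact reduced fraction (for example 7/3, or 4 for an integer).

1. After x ≥ 10: [(10,99/5) (10,58/13) (18,10) (17,18) (11,20)]
2. After x ≤ 15: [(10,99/5) (10,58/13) (15,103/13) (15,56/3) (11,20)]
3. After y ≥ 12: [(10,99/5) (10,12) (15,12) (15,56/3) (11,20)]
4. After y ≤ 19: [(10,19) (10,12) (15,12) (15,56/3) (14,19)]
5. Canonical ring: [(10,12) (15,12) (15,56/3) (14,19) (10,19)]

Clipped polygon: [(10,12) (15,12) (15,56/3) (14,19) (10,19)]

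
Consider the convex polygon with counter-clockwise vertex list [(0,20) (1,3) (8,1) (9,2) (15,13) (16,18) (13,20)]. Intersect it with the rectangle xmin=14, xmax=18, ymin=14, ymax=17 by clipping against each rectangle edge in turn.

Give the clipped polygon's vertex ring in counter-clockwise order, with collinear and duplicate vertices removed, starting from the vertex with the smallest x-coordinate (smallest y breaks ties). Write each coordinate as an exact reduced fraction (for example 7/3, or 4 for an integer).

1. After x ≥ 14: [(14,67/6) (15,13) (16,18) (14,58/3)]
2. After x ≤ 18: [(14,67/6) (15,13) (16,18) (14,58/3)]
3. After y ≥ 14: [(14,14) (76/5,14) (16,18) (14,58/3)]
4. After y ≤ 17: [(14,17) (14,14) (76/5,14) (79/5,17)]
5. Canonical ring: [(14,14) (76/5,14) (79/5,17) (14,17)]

Clipped polygon: [(14,14) (76/5,14) (79/5,17) (14,17)]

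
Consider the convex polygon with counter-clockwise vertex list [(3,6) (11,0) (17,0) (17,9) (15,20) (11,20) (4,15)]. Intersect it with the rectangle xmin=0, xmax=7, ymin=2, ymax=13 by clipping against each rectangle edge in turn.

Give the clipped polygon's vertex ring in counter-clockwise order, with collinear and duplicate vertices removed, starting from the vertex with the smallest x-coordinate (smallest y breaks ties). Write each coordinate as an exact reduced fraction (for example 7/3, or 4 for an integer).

1. After x ≥ 0: [(3,6) (11,0) (17,0) (17,9) (15,20) (11,20) (4,15)]
2. After x ≤ 7: [(3,6) (7,3) (7,120/7) (4,15)]
3. After y ≥ 2: [(3,6) (7,3) (7,120/7) (4,15)]
4. After y ≤ 13: [(34/9,13) (3,6) (7,3) (7,13)]
5. Canonical ring: [(3,6) (7,3) (7,13) (34/9,13)]

Clipped polygon: [(3,6) (7,3) (7,13) (34/9,13)]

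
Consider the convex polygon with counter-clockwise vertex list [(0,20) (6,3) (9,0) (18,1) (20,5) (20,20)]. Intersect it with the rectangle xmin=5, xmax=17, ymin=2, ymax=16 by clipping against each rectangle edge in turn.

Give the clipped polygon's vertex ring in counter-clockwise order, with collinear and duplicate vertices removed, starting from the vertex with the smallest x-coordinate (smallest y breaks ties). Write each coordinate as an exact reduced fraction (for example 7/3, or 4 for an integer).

Clipped polygon: [(5,35/6) (6,3) (7,2) (17,2) (17,16) (5,16)]

1. After x ≥ 5: [(5,20) (5,35/6) (6,3) (9,0) (18,1) (20,5) (20,20)]
2. After x ≤ 17: [(17,20) (5,20) (5,35/6) (6,3) (9,0) (17,8/9)]
3. After y ≥ 2: [(17,2) (17,20) (5,20) (5,35/6) (6,3) (7,2)]
4. After y ≤ 16: [(17,2) (17,16) (5,16) (5,35/6) (6,3) (7,2)]
5. Canonical ring: [(5,35/6) (6,3) (7,2) (17,2) (17,16) (5,16)]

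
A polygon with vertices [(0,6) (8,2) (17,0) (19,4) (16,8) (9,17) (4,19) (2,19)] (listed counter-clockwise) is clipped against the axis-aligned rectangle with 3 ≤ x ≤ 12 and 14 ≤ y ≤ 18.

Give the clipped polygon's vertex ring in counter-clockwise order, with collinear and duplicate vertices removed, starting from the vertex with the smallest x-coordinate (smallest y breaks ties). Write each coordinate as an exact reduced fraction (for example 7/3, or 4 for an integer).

1. After x ≥ 3: [(3,9/2) (8,2) (17,0) (19,4) (16,8) (9,17) (4,19) (3,19)]
2. After x ≤ 12: [(3,9/2) (8,2) (12,10/9) (12,92/7) (9,17) (4,19) (3,19)]
3. After y ≥ 14: [(3,14) (34/3,14) (9,17) (4,19) (3,19)]
4. After y ≤ 18: [(3,18) (3,14) (34/3,14) (9,17) (13/2,18)]
5. Canonical ring: [(3,14) (34/3,14) (9,17) (13/2,18) (3,18)]

Clipped polygon: [(3,14) (34/3,14) (9,17) (13/2,18) (3,18)]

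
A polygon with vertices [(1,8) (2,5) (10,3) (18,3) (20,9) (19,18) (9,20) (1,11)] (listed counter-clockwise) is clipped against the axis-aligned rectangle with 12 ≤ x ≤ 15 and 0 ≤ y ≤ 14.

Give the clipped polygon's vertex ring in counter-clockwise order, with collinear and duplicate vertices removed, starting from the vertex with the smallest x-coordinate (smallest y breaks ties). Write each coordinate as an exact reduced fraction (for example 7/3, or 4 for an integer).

Clipped polygon: [(12,3) (15,3) (15,14) (12,14)]

1. After x ≥ 12: [(12,3) (18,3) (20,9) (19,18) (12,97/5)]
2. After x ≤ 15: [(12,3) (15,3) (15,94/5) (12,97/5)]
3. After y ≥ 0: [(12,3) (15,3) (15,94/5) (12,97/5)]
4. After y ≤ 14: [(12,14) (12,3) (15,3) (15,14)]
5. Canonical ring: [(12,3) (15,3) (15,14) (12,14)]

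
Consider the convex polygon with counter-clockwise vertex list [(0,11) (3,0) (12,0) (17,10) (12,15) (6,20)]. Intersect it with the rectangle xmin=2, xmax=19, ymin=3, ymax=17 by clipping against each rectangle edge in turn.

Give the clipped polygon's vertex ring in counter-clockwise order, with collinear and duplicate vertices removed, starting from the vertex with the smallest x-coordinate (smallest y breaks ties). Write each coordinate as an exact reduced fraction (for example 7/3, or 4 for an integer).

Clipped polygon: [(2,11/3) (24/11,3) (27/2,3) (17,10) (12,15) (48/5,17) (4,17) (2,14)]

1. After x ≥ 2: [(2,14) (2,11/3) (3,0) (12,0) (17,10) (12,15) (6,20)]
2. After x ≤ 19: [(2,14) (2,11/3) (3,0) (12,0) (17,10) (12,15) (6,20)]
3. After y ≥ 3: [(2,14) (2,11/3) (24/11,3) (27/2,3) (17,10) (12,15) (6,20)]
4. After y ≤ 17: [(4,17) (2,14) (2,11/3) (24/11,3) (27/2,3) (17,10) (12,15) (48/5,17)]
5. Canonical ring: [(2,11/3) (24/11,3) (27/2,3) (17,10) (12,15) (48/5,17) (4,17) (2,14)]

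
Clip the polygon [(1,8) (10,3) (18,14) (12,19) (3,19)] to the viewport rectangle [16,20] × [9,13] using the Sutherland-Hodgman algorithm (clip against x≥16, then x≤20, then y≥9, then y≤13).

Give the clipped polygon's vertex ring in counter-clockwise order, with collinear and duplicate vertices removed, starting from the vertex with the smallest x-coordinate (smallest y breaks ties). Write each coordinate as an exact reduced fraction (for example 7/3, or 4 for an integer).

1. After x ≥ 16: [(16,45/4) (18,14) (16,47/3)]
2. After x ≤ 20: [(16,45/4) (18,14) (16,47/3)]
3. After y ≥ 9: [(16,45/4) (18,14) (16,47/3)]
4. After y ≤ 13: [(16,13) (16,45/4) (190/11,13)]
5. Canonical ring: [(16,45/4) (190/11,13) (16,13)]

Clipped polygon: [(16,45/4) (190/11,13) (16,13)]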